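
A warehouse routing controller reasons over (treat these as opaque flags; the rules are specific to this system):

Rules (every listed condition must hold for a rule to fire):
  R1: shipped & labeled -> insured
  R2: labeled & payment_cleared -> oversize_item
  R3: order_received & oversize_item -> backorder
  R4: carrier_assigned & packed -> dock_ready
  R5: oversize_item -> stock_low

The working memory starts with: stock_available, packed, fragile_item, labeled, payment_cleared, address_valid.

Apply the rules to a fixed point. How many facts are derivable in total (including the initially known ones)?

8

Round 1 fires R2, giving oversize_item.
Round 2 fires R5, giving stock_low.
Closure: {address_valid, fragile_item, labeled, oversize_item, packed, payment_cleared, stock_available, stock_low} — 8 facts.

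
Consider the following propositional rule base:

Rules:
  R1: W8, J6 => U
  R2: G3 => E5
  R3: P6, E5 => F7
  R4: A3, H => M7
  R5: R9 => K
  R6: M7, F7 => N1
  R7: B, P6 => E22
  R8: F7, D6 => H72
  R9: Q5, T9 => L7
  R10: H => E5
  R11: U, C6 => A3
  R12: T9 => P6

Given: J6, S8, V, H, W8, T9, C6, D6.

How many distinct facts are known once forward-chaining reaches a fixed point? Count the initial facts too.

[1] R1 [W8, J6 => U]; R10 [H => E5]; R12 [T9 => P6]. ⇒ new: U, E5, P6.
[2] R3 [P6, E5 => F7]; R11 [U, C6 => A3]. ⇒ new: F7, A3.
[3] R4 [A3, H => M7]; R8 [F7, D6 => H72]. ⇒ new: M7, H72.
[4] R6 [M7, F7 => N1]. ⇒ new: N1.
Closure: {A3, C6, D6, E5, F7, H, H72, J6, M7, N1, P6, S8, T9, U, V, W8} — 16 facts.

16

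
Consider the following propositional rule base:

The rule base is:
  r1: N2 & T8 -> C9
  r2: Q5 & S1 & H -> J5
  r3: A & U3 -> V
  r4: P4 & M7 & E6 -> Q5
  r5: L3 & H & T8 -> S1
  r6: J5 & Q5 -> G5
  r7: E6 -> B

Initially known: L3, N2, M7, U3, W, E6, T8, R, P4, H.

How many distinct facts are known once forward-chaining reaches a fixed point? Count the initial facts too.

Round 1: r1 [N2 & T8 -> C9]; r4 [P4 & M7 & E6 -> Q5]; r5 [L3 & H & T8 -> S1]; r7 [E6 -> B]. Adds C9, Q5, S1, B.
Round 2: r2 [Q5 & S1 & H -> J5]. Adds J5.
Round 3: r6 [J5 & Q5 -> G5]. Adds G5.
Closure: {B, C9, E6, G5, H, J5, L3, M7, N2, P4, Q5, R, S1, T8, U3, W} — 16 facts.

16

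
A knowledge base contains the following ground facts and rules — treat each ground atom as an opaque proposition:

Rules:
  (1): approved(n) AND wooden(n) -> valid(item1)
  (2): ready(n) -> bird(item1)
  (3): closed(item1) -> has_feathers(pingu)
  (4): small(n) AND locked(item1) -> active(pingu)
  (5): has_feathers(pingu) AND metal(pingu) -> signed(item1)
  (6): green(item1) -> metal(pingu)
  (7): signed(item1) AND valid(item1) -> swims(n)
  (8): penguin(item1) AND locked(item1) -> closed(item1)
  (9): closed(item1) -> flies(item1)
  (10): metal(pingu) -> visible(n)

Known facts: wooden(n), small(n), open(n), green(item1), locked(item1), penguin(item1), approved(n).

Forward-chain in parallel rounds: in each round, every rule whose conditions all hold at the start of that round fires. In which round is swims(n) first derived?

Round 1: (1) [approved(n) AND wooden(n) -> valid(item1)]; (4) [small(n) AND locked(item1) -> active(pingu)]; (6) [green(item1) -> metal(pingu)]; (8) [penguin(item1) AND locked(item1) -> closed(item1)]. New: valid(item1), active(pingu), metal(pingu), closed(item1).
Round 2: (3) [closed(item1) -> has_feathers(pingu)]; (9) [closed(item1) -> flies(item1)]; (10) [metal(pingu) -> visible(n)]. New: has_feathers(pingu), flies(item1), visible(n).
Round 3: (5) [has_feathers(pingu) AND metal(pingu) -> signed(item1)]. New: signed(item1).
Round 4: (7) [signed(item1) AND valid(item1) -> swims(n)]. New: swims(n).
swims(n) first appears in round 4.

4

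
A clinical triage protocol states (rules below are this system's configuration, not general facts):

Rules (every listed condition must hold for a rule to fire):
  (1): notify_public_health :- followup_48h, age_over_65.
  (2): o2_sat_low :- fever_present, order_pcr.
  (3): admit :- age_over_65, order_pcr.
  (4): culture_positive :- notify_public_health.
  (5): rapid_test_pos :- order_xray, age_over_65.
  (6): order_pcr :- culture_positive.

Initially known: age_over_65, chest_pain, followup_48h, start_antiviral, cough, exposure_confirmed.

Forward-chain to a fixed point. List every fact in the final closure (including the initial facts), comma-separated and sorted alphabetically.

admit, age_over_65, chest_pain, cough, culture_positive, exposure_confirmed, followup_48h, notify_public_health, order_pcr, start_antiviral

Round 1: (1) [notify_public_health :- followup_48h, age_over_65.]. New: notify_public_health.
Round 2: (4) [culture_positive :- notify_public_health.]. New: culture_positive.
Round 3: (6) [order_pcr :- culture_positive.]. New: order_pcr.
Round 4: (3) [admit :- age_over_65, order_pcr.]. New: admit.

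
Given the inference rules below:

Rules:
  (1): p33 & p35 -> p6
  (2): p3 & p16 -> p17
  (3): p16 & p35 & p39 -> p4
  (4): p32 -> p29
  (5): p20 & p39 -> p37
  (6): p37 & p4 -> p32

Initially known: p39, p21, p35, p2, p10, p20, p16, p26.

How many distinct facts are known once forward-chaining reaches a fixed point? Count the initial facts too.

12

Round 1 fires (3), (5), giving p4, p37.
Round 2 fires (6), giving p32.
Round 3 fires (4), giving p29.
Closure: {p10, p16, p2, p20, p21, p26, p29, p32, p35, p37, p39, p4} — 12 facts.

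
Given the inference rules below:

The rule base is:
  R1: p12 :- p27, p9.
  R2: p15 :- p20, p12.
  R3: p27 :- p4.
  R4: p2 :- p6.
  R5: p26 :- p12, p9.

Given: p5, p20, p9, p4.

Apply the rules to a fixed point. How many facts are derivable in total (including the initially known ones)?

Round 1 fires R3, giving p27.
Round 2 fires R1, giving p12.
Round 3 fires R2, R5, giving p15, p26.
Closure: {p12, p15, p20, p26, p27, p4, p5, p9} — 8 facts.

8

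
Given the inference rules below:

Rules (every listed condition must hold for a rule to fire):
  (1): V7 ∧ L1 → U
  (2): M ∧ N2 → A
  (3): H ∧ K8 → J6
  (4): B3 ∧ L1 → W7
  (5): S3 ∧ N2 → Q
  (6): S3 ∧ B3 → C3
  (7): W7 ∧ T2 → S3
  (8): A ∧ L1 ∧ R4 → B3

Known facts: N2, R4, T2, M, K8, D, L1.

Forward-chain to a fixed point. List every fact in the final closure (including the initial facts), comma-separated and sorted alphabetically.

Round 1: (2) [M ∧ N2 → A]. Adds A.
Round 2: (8) [A ∧ L1 ∧ R4 → B3]. Adds B3.
Round 3: (4) [B3 ∧ L1 → W7]. Adds W7.
Round 4: (7) [W7 ∧ T2 → S3]. Adds S3.
Round 5: (5) [S3 ∧ N2 → Q]; (6) [S3 ∧ B3 → C3]. Adds Q, C3.

A, B3, C3, D, K8, L1, M, N2, Q, R4, S3, T2, W7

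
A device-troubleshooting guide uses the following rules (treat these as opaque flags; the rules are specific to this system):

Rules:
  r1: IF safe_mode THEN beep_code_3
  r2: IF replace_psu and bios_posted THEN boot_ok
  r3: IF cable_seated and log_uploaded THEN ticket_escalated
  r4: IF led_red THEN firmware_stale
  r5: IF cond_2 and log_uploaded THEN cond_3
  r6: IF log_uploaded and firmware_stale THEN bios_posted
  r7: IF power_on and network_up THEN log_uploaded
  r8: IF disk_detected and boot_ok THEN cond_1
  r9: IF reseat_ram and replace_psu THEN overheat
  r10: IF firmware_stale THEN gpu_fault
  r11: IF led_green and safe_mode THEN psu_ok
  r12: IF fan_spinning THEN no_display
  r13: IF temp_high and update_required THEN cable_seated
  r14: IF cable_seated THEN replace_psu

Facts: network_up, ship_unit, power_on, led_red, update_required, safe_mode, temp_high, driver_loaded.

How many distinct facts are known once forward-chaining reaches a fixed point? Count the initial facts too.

Round 1: r1 [IF safe_mode THEN beep_code_3]; r4 [IF led_red THEN firmware_stale]; r7 [IF power_on and network_up THEN log_uploaded]; r13 [IF temp_high and update_required THEN cable_seated]. Adds beep_code_3, firmware_stale, log_uploaded, cable_seated.
Round 2: r3 [IF cable_seated and log_uploaded THEN ticket_escalated]; r6 [IF log_uploaded and firmware_stale THEN bios_posted]; r10 [IF firmware_stale THEN gpu_fault]; r14 [IF cable_seated THEN replace_psu]. Adds ticket_escalated, bios_posted, gpu_fault, replace_psu.
Round 3: r2 [IF replace_psu and bios_posted THEN boot_ok]. Adds boot_ok.
Closure: {beep_code_3, bios_posted, boot_ok, cable_seated, driver_loaded, firmware_stale, gpu_fault, led_red, log_uploaded, network_up, power_on, replace_psu, safe_mode, ship_unit, temp_high, ticket_escalated, update_required} — 17 facts.

17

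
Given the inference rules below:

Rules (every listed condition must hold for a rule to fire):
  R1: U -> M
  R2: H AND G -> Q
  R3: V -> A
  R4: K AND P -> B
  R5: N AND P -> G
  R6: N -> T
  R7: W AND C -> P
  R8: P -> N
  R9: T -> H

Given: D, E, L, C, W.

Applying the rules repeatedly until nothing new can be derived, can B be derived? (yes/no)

no

Round 1 — R7, derive P.
Round 2 — R8, derive N.
Round 3 — R5, R6, derive G, T.
Round 4 — R9, derive H.
Round 5 — R2, derive Q.
Fixed point reached. B is concluded only by R4; R4 needs K (never derived).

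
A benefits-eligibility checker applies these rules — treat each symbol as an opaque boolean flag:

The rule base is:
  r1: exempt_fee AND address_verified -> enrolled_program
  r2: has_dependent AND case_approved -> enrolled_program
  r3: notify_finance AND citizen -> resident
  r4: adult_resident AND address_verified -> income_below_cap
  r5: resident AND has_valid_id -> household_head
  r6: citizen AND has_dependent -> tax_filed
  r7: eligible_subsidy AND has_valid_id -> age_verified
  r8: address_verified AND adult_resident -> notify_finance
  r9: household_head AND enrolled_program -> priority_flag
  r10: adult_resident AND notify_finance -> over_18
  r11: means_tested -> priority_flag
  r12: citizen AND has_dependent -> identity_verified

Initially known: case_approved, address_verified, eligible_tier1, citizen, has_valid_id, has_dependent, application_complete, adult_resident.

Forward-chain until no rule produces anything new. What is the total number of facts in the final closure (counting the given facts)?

17

[1] r2 [has_dependent AND case_approved -> enrolled_program]; r4 [adult_resident AND address_verified -> income_below_cap]; r6 [citizen AND has_dependent -> tax_filed]; r8 [address_verified AND adult_resident -> notify_finance]; r12 [citizen AND has_dependent -> identity_verified]. ⇒ new: enrolled_program, income_below_cap, tax_filed, notify_finance, identity_verified.
[2] r3 [notify_finance AND citizen -> resident]; r10 [adult_resident AND notify_finance -> over_18]. ⇒ new: resident, over_18.
[3] r5 [resident AND has_valid_id -> household_head]. ⇒ new: household_head.
[4] r9 [household_head AND enrolled_program -> priority_flag]. ⇒ new: priority_flag.
Closure: {address_verified, adult_resident, application_complete, case_approved, citizen, eligible_tier1, enrolled_program, has_dependent, has_valid_id, household_head, identity_verified, income_below_cap, notify_finance, over_18, priority_flag, resident, tax_filed} — 17 facts.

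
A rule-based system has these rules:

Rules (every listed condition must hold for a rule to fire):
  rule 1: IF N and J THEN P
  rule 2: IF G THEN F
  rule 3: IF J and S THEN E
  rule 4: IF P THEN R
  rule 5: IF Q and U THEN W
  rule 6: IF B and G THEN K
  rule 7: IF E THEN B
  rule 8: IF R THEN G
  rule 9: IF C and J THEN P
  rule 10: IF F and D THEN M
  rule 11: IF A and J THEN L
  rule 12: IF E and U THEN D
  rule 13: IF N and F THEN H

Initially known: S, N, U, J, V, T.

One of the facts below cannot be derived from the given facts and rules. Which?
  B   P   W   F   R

W

Round 1: rule 1 [IF N and J THEN P]; rule 3 [IF J and S THEN E]. New: P, E.
Round 2: rule 4 [IF P THEN R]; rule 7 [IF E THEN B]; rule 12 [IF E and U THEN D]. New: R, B, D.
Round 3: rule 8 [IF R THEN G]. New: G.
Round 4: rule 2 [IF G THEN F]; rule 6 [IF B and G THEN K]. New: F, K.
Round 5: rule 10 [IF F and D THEN M]; rule 13 [IF N and F THEN H]. New: M, H.
Derived: B (round 2), R (round 2), F (round 4), P (round 1). W never appears in any round.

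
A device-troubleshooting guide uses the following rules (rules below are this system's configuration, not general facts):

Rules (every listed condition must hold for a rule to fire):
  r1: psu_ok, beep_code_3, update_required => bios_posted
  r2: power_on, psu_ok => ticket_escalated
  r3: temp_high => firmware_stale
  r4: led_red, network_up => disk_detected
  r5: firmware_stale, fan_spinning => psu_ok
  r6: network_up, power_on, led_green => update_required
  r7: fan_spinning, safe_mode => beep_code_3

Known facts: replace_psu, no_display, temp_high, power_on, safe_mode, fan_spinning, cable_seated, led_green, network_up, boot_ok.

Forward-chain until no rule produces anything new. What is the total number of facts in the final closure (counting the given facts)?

16

Round 1: r3 [temp_high => firmware_stale]; r6 [network_up, power_on, led_green => update_required]; r7 [fan_spinning, safe_mode => beep_code_3]. New: firmware_stale, update_required, beep_code_3.
Round 2: r5 [firmware_stale, fan_spinning => psu_ok]. New: psu_ok.
Round 3: r1 [psu_ok, beep_code_3, update_required => bios_posted]; r2 [power_on, psu_ok => ticket_escalated]. New: bios_posted, ticket_escalated.
Closure: {beep_code_3, bios_posted, boot_ok, cable_seated, fan_spinning, firmware_stale, led_green, network_up, no_display, power_on, psu_ok, replace_psu, safe_mode, temp_high, ticket_escalated, update_required} — 16 facts.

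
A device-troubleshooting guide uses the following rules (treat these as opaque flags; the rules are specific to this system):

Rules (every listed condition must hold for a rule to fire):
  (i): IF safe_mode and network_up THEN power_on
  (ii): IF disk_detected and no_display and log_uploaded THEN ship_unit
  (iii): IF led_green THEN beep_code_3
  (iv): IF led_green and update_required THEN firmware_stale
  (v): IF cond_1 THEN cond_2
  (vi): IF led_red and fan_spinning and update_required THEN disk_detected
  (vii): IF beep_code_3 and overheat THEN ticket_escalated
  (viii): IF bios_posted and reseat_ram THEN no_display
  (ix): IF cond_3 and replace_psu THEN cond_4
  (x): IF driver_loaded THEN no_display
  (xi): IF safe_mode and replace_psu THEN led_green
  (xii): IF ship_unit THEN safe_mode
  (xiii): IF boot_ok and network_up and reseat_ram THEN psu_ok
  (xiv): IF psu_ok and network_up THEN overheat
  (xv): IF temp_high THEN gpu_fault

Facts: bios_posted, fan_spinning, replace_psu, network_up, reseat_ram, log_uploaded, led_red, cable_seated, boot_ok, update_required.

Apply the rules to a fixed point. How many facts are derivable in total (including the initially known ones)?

21

Round 1 fires (vi), (viii), (xiii), giving disk_detected, no_display, psu_ok.
Round 2 fires (ii), (xiv), giving ship_unit, overheat.
Round 3 fires (xii), giving safe_mode.
Round 4 fires (i), (xi), giving power_on, led_green.
Round 5 fires (iii), (iv), giving beep_code_3, firmware_stale.
Round 6 fires (vii), giving ticket_escalated.
Closure: {beep_code_3, bios_posted, boot_ok, cable_seated, disk_detected, fan_spinning, firmware_stale, led_green, led_red, log_uploaded, network_up, no_display, overheat, power_on, psu_ok, replace_psu, reseat_ram, safe_mode, ship_unit, ticket_escalated, update_required} — 21 facts.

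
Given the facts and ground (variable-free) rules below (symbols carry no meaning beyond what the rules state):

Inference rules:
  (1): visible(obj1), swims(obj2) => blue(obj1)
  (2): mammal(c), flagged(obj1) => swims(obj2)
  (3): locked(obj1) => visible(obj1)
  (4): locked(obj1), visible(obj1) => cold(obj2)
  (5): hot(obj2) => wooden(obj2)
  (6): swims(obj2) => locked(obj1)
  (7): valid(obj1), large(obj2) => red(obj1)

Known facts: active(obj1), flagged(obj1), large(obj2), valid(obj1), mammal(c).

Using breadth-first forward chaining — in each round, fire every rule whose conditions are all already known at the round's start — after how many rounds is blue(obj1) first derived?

Round 1 fires (2), (7), giving swims(obj2), red(obj1).
Round 2 fires (6), giving locked(obj1).
Round 3 fires (3), giving visible(obj1).
Round 4 fires (1), (4), giving blue(obj1), cold(obj2).
blue(obj1) first appears in round 4.

4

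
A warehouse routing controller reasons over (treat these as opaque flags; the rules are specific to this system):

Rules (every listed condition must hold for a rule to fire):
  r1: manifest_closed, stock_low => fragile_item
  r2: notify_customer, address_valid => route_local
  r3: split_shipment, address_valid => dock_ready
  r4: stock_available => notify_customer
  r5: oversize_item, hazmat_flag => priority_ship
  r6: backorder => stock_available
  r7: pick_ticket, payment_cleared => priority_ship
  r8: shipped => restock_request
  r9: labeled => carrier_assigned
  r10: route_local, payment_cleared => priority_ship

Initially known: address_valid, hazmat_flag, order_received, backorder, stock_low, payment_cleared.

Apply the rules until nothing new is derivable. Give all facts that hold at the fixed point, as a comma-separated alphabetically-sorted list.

address_valid, backorder, hazmat_flag, notify_customer, order_received, payment_cleared, priority_ship, route_local, stock_available, stock_low

Round 1 fires r6, giving stock_available.
Round 2 fires r4, giving notify_customer.
Round 3 fires r2, giving route_local.
Round 4 fires r10, giving priority_ship.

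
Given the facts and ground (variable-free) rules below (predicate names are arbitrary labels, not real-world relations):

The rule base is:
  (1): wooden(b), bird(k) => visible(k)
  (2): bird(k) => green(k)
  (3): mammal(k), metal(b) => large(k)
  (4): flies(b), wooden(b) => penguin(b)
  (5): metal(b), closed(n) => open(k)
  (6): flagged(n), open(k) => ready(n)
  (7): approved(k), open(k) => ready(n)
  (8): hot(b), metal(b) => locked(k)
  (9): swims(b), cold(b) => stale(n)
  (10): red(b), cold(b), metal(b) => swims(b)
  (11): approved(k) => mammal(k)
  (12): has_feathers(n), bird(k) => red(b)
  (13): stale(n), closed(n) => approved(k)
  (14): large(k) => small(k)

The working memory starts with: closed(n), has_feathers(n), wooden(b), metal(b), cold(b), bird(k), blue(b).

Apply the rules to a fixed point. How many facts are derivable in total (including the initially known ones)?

Round 1 fires (1), (2), (5), (12), giving visible(k), green(k), open(k), red(b).
Round 2 fires (10), giving swims(b).
Round 3 fires (9), giving stale(n).
Round 4 fires (13), giving approved(k).
Round 5 fires (7), (11), giving ready(n), mammal(k).
Round 6 fires (3), giving large(k).
Round 7 fires (14), giving small(k).
Closure: {approved(k), bird(k), blue(b), closed(n), cold(b), green(k), has_feathers(n), large(k), mammal(k), metal(b), open(k), ready(n), red(b), small(k), stale(n), swims(b), visible(k), wooden(b)} — 18 facts.

18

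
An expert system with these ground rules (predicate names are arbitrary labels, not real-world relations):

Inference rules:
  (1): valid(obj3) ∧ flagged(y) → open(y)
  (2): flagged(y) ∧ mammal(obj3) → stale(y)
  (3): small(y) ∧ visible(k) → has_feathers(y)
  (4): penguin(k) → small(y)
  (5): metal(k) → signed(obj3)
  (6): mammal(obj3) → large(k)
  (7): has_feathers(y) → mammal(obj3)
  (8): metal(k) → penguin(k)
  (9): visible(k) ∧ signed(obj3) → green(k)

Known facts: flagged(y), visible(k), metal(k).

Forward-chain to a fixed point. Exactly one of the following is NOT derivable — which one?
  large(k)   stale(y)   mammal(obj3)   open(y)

open(y)

[1] (5) [metal(k) → signed(obj3)]; (8) [metal(k) → penguin(k)]. ⇒ new: signed(obj3), penguin(k).
[2] (4) [penguin(k) → small(y)]; (9) [visible(k) ∧ signed(obj3) → green(k)]. ⇒ new: small(y), green(k).
[3] (3) [small(y) ∧ visible(k) → has_feathers(y)]. ⇒ new: has_feathers(y).
[4] (7) [has_feathers(y) → mammal(obj3)]. ⇒ new: mammal(obj3).
[5] (2) [flagged(y) ∧ mammal(obj3) → stale(y)]; (6) [mammal(obj3) → large(k)]. ⇒ new: stale(y), large(k).
Derived: stale(y) (round 5), mammal(obj3) (round 4), large(k) (round 5). open(y) never appears in any round.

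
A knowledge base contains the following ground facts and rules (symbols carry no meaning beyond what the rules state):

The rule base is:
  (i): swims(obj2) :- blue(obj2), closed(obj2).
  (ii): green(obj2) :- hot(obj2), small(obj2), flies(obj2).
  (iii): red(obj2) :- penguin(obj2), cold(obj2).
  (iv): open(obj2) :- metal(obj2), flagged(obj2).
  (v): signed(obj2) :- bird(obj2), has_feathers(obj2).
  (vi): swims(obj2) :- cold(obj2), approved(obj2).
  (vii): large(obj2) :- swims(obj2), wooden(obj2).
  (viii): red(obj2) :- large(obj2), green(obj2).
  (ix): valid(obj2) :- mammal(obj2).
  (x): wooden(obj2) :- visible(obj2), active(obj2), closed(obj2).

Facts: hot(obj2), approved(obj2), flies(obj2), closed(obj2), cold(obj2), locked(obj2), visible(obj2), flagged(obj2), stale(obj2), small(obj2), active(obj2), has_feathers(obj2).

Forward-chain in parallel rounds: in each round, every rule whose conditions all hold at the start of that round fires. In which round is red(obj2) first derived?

Round 1: (ii) [green(obj2) :- hot(obj2), small(obj2), flies(obj2).]; (vi) [swims(obj2) :- cold(obj2), approved(obj2).]; (x) [wooden(obj2) :- visible(obj2), active(obj2), closed(obj2).]. Adds green(obj2), swims(obj2), wooden(obj2).
Round 2: (vii) [large(obj2) :- swims(obj2), wooden(obj2).]. Adds large(obj2).
Round 3: (viii) [red(obj2) :- large(obj2), green(obj2).]. Adds red(obj2).
red(obj2) first appears in round 3.

3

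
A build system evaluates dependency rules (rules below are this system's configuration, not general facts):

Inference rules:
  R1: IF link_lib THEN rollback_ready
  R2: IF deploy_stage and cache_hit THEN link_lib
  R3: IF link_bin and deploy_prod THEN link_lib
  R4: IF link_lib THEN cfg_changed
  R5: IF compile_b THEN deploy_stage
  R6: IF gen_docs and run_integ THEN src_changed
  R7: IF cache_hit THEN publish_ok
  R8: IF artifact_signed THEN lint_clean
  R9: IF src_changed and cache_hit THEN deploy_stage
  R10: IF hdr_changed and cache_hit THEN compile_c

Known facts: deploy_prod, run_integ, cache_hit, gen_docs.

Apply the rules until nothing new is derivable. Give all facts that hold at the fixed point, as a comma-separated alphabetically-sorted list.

cache_hit, cfg_changed, deploy_prod, deploy_stage, gen_docs, link_lib, publish_ok, rollback_ready, run_integ, src_changed

Round 1 — R6, R7, derive src_changed, publish_ok.
Round 2 — R9, derive deploy_stage.
Round 3 — R2, derive link_lib.
Round 4 — R1, R4, derive rollback_ready, cfg_changed.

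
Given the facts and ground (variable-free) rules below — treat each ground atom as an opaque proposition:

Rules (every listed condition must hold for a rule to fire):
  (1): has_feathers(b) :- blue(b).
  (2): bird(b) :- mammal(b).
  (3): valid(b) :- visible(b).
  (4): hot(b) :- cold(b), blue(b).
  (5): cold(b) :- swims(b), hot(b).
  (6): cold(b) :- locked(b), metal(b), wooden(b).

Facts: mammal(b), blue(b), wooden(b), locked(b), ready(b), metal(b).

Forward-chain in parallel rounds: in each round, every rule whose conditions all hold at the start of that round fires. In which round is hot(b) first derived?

2

Round 1 — (1), (2), (6), derive has_feathers(b), bird(b), cold(b).
Round 2 — (4), derive hot(b).
hot(b) first appears in round 2.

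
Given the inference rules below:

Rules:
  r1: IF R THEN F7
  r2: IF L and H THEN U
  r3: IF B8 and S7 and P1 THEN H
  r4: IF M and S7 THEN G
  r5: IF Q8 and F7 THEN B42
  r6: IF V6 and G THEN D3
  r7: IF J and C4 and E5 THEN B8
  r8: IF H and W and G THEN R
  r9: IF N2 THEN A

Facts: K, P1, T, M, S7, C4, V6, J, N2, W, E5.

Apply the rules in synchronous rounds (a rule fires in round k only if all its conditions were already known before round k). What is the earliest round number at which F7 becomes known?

Round 1: r4 [IF M and S7 THEN G]; r7 [IF J and C4 and E5 THEN B8]; r9 [IF N2 THEN A]. Adds G, B8, A.
Round 2: r3 [IF B8 and S7 and P1 THEN H]; r6 [IF V6 and G THEN D3]. Adds H, D3.
Round 3: r8 [IF H and W and G THEN R]. Adds R.
Round 4: r1 [IF R THEN F7]. Adds F7.
F7 first appears in round 4.

4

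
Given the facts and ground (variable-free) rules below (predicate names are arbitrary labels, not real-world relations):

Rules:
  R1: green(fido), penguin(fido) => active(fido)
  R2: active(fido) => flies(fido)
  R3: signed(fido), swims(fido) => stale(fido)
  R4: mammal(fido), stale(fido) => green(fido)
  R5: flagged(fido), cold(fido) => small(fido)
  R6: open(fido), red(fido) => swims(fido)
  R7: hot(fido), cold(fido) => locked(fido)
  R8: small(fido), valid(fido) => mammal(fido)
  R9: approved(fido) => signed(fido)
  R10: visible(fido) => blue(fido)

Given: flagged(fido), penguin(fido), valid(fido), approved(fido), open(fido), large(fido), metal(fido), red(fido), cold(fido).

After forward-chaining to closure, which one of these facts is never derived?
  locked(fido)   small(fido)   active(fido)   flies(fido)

locked(fido)

Round 1 — R5, R6, R9, derive small(fido), swims(fido), signed(fido).
Round 2 — R3, R8, derive stale(fido), mammal(fido).
Round 3 — R4, derive green(fido).
Round 4 — R1, derive active(fido).
Round 5 — R2, derive flies(fido).
Derived: flies(fido) (round 5), active(fido) (round 4), small(fido) (round 1). locked(fido) never appears in any round.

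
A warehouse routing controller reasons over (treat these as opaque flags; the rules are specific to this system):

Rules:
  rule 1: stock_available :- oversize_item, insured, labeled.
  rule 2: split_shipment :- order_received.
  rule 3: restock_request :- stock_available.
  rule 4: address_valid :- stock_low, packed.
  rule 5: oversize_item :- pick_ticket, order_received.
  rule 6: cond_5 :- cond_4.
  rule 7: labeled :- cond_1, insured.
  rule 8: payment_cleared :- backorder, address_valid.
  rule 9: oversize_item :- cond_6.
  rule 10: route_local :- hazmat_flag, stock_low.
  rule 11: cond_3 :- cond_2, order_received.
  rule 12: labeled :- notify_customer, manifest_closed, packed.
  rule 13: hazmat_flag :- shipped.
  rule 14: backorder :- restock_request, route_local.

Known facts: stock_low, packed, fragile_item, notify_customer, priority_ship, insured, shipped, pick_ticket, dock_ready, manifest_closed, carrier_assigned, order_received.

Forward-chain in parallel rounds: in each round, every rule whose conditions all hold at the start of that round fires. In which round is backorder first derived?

4

Round 1 — rule 2, rule 4, rule 5, rule 12, rule 13, derive split_shipment, address_valid, oversize_item, labeled, hazmat_flag.
Round 2 — rule 1, rule 10, derive stock_available, route_local.
Round 3 — rule 3, derive restock_request.
Round 4 — rule 14, derive backorder.
backorder first appears in round 4.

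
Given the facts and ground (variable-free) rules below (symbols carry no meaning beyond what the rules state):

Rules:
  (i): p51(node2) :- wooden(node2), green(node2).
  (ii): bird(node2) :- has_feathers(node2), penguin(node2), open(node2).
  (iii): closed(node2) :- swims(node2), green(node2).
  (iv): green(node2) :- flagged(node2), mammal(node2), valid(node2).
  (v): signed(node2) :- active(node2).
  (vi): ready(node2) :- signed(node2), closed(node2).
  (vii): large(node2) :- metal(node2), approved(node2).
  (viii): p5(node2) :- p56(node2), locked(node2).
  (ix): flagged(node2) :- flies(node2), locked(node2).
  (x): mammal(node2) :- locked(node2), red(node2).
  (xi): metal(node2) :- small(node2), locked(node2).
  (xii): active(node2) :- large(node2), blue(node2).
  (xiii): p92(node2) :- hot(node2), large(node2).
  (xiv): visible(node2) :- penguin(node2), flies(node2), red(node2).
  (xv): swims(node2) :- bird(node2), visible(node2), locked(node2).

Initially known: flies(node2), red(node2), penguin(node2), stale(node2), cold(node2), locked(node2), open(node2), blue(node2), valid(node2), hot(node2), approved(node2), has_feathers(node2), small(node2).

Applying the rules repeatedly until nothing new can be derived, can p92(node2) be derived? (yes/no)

Round 1 fires (ii), (ix), (x), (xi), (xiv), giving bird(node2), flagged(node2), mammal(node2), metal(node2), visible(node2).
Round 2 fires (iv), (vii), (xv), giving green(node2), large(node2), swims(node2).
Round 3 fires (iii), (xii), (xiii), giving closed(node2), active(node2), p92(node2).
Round 4 fires (v), giving signed(node2).
Round 5 fires (vi), giving ready(node2).
p92(node2) appears in round 3, so it is derivable.

yes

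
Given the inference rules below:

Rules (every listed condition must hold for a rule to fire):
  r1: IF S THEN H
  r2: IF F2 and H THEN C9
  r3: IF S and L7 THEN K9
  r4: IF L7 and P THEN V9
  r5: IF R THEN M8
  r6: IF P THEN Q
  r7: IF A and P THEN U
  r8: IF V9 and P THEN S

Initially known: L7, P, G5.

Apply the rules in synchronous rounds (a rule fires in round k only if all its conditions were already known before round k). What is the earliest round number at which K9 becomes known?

Round 1 — r4, r6, derive V9, Q.
Round 2 — r8, derive S.
Round 3 — r1, r3, derive H, K9.
K9 first appears in round 3.

3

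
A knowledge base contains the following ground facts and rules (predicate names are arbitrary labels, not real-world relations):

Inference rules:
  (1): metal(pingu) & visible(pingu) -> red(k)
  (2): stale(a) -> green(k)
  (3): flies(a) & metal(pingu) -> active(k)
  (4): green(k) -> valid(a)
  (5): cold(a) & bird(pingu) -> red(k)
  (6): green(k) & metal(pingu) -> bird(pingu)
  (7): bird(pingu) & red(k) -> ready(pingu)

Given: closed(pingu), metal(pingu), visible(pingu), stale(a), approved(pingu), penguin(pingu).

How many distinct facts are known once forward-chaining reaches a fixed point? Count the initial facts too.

11

Round 1: (1) [metal(pingu) & visible(pingu) -> red(k)]; (2) [stale(a) -> green(k)]. Adds red(k), green(k).
Round 2: (4) [green(k) -> valid(a)]; (6) [green(k) & metal(pingu) -> bird(pingu)]. Adds valid(a), bird(pingu).
Round 3: (7) [bird(pingu) & red(k) -> ready(pingu)]. Adds ready(pingu).
Closure: {approved(pingu), bird(pingu), closed(pingu), green(k), metal(pingu), penguin(pingu), ready(pingu), red(k), stale(a), valid(a), visible(pingu)} — 11 facts.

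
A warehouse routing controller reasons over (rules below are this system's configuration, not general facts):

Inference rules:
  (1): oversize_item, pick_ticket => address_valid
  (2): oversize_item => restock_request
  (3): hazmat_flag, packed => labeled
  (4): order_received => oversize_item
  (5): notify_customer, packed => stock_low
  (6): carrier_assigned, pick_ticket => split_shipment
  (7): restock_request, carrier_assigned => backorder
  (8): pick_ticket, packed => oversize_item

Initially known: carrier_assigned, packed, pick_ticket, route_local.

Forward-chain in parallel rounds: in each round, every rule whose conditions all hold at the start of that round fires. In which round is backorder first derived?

Round 1: (6) [carrier_assigned, pick_ticket => split_shipment]; (8) [pick_ticket, packed => oversize_item]. Adds split_shipment, oversize_item.
Round 2: (1) [oversize_item, pick_ticket => address_valid]; (2) [oversize_item => restock_request]. Adds address_valid, restock_request.
Round 3: (7) [restock_request, carrier_assigned => backorder]. Adds backorder.
backorder first appears in round 3.

3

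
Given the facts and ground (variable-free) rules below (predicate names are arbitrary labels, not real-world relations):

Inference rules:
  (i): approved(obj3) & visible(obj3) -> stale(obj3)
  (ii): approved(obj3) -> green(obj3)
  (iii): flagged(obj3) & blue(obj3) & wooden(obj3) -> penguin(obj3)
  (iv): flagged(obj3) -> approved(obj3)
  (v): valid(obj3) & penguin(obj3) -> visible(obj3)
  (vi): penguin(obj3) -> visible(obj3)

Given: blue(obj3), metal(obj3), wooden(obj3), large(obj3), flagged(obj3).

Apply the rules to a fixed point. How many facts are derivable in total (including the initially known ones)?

Round 1: (iii) [flagged(obj3) & blue(obj3) & wooden(obj3) -> penguin(obj3)]; (iv) [flagged(obj3) -> approved(obj3)]. New: penguin(obj3), approved(obj3).
Round 2: (ii) [approved(obj3) -> green(obj3)]; (vi) [penguin(obj3) -> visible(obj3)]. New: green(obj3), visible(obj3).
Round 3: (i) [approved(obj3) & visible(obj3) -> stale(obj3)]. New: stale(obj3).
Closure: {approved(obj3), blue(obj3), flagged(obj3), green(obj3), large(obj3), metal(obj3), penguin(obj3), stale(obj3), visible(obj3), wooden(obj3)} — 10 facts.

10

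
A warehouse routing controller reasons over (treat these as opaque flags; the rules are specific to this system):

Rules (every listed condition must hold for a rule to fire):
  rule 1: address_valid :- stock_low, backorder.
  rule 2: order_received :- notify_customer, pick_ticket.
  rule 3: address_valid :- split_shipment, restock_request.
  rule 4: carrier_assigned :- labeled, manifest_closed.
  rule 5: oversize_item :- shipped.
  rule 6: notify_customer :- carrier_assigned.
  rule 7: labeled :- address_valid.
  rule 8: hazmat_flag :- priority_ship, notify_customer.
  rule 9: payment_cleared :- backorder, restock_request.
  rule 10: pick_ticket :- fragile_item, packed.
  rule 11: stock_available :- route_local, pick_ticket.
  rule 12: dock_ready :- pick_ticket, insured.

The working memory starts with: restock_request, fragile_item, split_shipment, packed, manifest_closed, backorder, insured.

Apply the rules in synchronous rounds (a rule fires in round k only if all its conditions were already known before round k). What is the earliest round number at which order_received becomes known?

5

Round 1 — rule 3, rule 9, rule 10, derive address_valid, payment_cleared, pick_ticket.
Round 2 — rule 7, rule 12, derive labeled, dock_ready.
Round 3 — rule 4, derive carrier_assigned.
Round 4 — rule 6, derive notify_customer.
Round 5 — rule 2, derive order_received.
order_received first appears in round 5.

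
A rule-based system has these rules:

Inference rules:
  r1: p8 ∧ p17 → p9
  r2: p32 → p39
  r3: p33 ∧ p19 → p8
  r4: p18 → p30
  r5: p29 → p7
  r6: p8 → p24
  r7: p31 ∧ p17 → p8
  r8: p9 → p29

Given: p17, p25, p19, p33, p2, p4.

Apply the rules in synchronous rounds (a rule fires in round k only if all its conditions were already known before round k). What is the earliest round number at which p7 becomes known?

Round 1: r3 [p33 ∧ p19 → p8]. New: p8.
Round 2: r1 [p8 ∧ p17 → p9]; r6 [p8 → p24]. New: p9, p24.
Round 3: r8 [p9 → p29]. New: p29.
Round 4: r5 [p29 → p7]. New: p7.
p7 first appears in round 4.

4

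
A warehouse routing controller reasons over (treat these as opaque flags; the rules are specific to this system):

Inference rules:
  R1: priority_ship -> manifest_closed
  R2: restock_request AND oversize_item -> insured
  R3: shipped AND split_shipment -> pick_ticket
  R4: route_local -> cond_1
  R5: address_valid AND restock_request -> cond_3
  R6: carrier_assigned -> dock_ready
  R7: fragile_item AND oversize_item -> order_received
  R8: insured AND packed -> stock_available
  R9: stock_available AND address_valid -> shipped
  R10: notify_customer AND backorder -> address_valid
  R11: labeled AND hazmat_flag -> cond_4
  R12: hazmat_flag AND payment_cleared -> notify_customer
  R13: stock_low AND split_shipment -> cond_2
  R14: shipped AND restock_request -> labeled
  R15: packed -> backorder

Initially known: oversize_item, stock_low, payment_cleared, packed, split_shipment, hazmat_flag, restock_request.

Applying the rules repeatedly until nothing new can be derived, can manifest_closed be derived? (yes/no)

Round 1 fires R2, R12, R13, R15, giving insured, notify_customer, cond_2, backorder.
Round 2 fires R8, R10, giving stock_available, address_valid.
Round 3 fires R5, R9, giving cond_3, shipped.
Round 4 fires R3, R14, giving pick_ticket, labeled.
Round 5 fires R11, giving cond_4.
Fixed point reached. manifest_closed is concluded only by R1; R1 needs priority_ship (never derived).

no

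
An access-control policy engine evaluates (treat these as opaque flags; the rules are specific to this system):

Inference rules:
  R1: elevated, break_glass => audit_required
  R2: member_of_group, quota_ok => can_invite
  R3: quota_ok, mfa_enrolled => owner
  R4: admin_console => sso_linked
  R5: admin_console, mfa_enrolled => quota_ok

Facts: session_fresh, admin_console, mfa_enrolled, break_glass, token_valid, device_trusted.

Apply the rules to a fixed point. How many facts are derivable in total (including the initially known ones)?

Round 1: R4 [admin_console => sso_linked]; R5 [admin_console, mfa_enrolled => quota_ok]. New: sso_linked, quota_ok.
Round 2: R3 [quota_ok, mfa_enrolled => owner]. New: owner.
Closure: {admin_console, break_glass, device_trusted, mfa_enrolled, owner, quota_ok, session_fresh, sso_linked, token_valid} — 9 facts.

9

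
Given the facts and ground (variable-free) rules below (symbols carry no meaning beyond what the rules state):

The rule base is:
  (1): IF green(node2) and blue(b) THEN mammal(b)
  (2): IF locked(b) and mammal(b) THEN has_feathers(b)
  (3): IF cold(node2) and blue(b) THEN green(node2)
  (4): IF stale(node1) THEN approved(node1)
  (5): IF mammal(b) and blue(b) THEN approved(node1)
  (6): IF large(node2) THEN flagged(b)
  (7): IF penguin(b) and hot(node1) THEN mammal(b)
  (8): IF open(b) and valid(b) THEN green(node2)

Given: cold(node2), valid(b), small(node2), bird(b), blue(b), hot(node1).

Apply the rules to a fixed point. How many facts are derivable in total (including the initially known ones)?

9

Round 1 — (3), derive green(node2).
Round 2 — (1), derive mammal(b).
Round 3 — (5), derive approved(node1).
Closure: {approved(node1), bird(b), blue(b), cold(node2), green(node2), hot(node1), mammal(b), small(node2), valid(b)} — 9 facts.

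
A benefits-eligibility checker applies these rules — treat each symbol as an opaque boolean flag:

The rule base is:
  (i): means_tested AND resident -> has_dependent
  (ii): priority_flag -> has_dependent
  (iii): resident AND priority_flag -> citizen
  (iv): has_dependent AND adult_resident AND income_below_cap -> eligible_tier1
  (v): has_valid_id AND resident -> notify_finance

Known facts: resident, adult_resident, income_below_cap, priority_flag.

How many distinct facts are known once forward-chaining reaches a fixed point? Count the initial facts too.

Round 1: (ii) [priority_flag -> has_dependent]; (iii) [resident AND priority_flag -> citizen]. Adds has_dependent, citizen.
Round 2: (iv) [has_dependent AND adult_resident AND income_below_cap -> eligible_tier1]. Adds eligible_tier1.
Closure: {adult_resident, citizen, eligible_tier1, has_dependent, income_below_cap, priority_flag, resident} — 7 facts.

7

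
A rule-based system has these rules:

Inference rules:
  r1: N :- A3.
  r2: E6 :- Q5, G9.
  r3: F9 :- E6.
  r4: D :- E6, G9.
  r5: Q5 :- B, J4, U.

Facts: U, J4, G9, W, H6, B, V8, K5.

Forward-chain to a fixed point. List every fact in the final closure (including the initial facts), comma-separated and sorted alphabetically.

B, D, E6, F9, G9, H6, J4, K5, Q5, U, V8, W

Round 1: r5 [Q5 :- B, J4, U.]. New: Q5.
Round 2: r2 [E6 :- Q5, G9.]. New: E6.
Round 3: r3 [F9 :- E6.]; r4 [D :- E6, G9.]. New: F9, D.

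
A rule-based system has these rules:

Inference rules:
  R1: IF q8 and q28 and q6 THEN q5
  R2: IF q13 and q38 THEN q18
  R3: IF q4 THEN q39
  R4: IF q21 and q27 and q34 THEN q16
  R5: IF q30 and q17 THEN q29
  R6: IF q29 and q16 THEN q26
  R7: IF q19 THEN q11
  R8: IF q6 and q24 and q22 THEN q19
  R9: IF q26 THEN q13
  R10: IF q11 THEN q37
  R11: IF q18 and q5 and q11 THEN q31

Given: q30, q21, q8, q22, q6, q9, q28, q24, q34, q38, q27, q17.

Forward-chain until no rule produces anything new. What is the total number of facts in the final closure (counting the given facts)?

Round 1 fires R1, R4, R5, R8, giving q5, q16, q29, q19.
Round 2 fires R6, R7, giving q26, q11.
Round 3 fires R9, R10, giving q13, q37.
Round 4 fires R2, giving q18.
Round 5 fires R11, giving q31.
Closure: {q11, q13, q16, q17, q18, q19, q21, q22, q24, q26, q27, q28, q29, q30, q31, q34, q37, q38, q5, q6, q8, q9} — 22 facts.

22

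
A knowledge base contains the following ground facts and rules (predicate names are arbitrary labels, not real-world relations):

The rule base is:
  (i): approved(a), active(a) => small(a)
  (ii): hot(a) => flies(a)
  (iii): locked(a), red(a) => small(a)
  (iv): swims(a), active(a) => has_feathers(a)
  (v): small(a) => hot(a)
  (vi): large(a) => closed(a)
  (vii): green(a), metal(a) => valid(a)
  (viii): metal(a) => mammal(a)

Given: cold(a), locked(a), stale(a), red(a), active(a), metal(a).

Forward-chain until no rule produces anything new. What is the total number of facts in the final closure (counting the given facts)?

Round 1: (iii) [locked(a), red(a) => small(a)]; (viii) [metal(a) => mammal(a)]. Adds small(a), mammal(a).
Round 2: (v) [small(a) => hot(a)]. Adds hot(a).
Round 3: (ii) [hot(a) => flies(a)]. Adds flies(a).
Closure: {active(a), cold(a), flies(a), hot(a), locked(a), mammal(a), metal(a), red(a), small(a), stale(a)} — 10 facts.

10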